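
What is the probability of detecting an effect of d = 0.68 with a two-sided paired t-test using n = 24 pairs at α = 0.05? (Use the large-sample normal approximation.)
Power ≈ 0.91

Power calculation (paired t-test, normal approximation):
z_β = d · √n - z_{α/2}
z_β = 0.68 · √24 - 1.960
z_β = 0.68 · 4.899 - 1.960
z_β = 1.371

Power = Φ(z_β) = Φ(1.371) ≈ 0.915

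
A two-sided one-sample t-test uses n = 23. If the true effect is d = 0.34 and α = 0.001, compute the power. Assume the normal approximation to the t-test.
Power ≈ 0.05

Power calculation (one-sample t-test, normal approximation):
z_β = d · √n - z_{α/2}
z_β = 0.34 · √23 - 3.291
z_β = 0.34 · 4.796 - 3.291
z_β = -1.660

Power = Φ(z_β) = Φ(-1.660) ≈ 0.048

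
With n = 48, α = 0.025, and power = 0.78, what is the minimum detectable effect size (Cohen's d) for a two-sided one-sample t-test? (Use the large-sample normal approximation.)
d ≈ 0.43

Minimum detectable effect (one-sample t-test, normal approximation):
d = (z_{α/2} + z_β) / √n
d = (2.241 + 0.772) / √48
d = 3.014 / 6.928
d ≈ 0.43

By Cohen's convention (0.2 small / 0.5 medium / 0.8 large): small effect.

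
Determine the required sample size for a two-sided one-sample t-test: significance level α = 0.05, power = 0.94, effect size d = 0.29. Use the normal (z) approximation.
n = 147

Sample size formula (one-sample t-test, normal approximation):
n = ((z_{α/2} + z_β) / d)²

z_{α/2} = 1.960 (for α = 0.05, two-sided)
z_β = 1.555 (for power = 0.94)
d = 0.29

n = ((1.960 + 1.555) / 0.29)²
n = (12.121)²
n ≈ 146.92
Round up to the next whole number: n = 147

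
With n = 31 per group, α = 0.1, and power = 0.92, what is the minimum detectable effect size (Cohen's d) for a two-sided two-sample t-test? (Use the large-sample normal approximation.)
d ≈ 0.77

Minimum detectable effect (two-sample t-test, normal approximation):
d = (z_{α/2} + z_β) / √(n/2)
d = (1.645 + 1.405) / √(31/2)
d = 3.050 / 3.937
d ≈ 0.77

By Cohen's convention (0.2 small / 0.5 medium / 0.8 large): medium effect.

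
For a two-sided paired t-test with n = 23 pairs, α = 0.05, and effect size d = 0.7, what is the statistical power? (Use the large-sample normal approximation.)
Power ≈ 0.92

Power calculation (paired t-test, normal approximation):
z_β = d · √n - z_{α/2}
z_β = 0.7 · √23 - 1.960
z_β = 0.7 · 4.796 - 1.960
z_β = 1.397

Power = Φ(z_β) = Φ(1.397) ≈ 0.919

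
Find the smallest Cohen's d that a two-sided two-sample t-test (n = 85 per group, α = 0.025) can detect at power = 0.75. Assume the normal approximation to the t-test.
d ≈ 0.45

Minimum detectable effect (two-sample t-test, normal approximation):
d = (z_{α/2} + z_β) / √(n/2)
d = (2.241 + 0.674) / √(85/2)
d = 2.916 / 6.519
d ≈ 0.45

By Cohen's convention (0.2 small / 0.5 medium / 0.8 large): small effect.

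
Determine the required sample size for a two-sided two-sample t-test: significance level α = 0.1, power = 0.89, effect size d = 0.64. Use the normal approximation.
n = 41 per group

Sample size formula (two-sample t-test, normal approximation):
n = 2 · ((z_{α/2} + z_β) / d)²

z_{α/2} = 1.645 (for α = 0.1, two-sided)
z_β = 1.227 (for power = 0.89)
d = 0.64

n = 2 · ((1.645 + 1.227) / 0.64)²
n = 2 · (4.488)²
n ≈ 40.28
Round up to the next whole number: n = 41 per group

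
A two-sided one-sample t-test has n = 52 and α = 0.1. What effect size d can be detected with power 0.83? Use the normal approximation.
d ≈ 0.36

Minimum detectable effect (one-sample t-test, normal approximation):
d = (z_{α/2} + z_β) / √n
d = (1.645 + 0.954) / √52
d = 2.599 / 7.211
d ≈ 0.36

By Cohen's convention (0.2 small / 0.5 medium / 0.8 large): small effect.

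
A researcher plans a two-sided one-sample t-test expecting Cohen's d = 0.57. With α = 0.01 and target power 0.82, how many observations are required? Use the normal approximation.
n = 38

Sample size formula (one-sample t-test, normal approximation):
n = ((z_{α/2} + z_β) / d)²

z_{α/2} = 2.576 (for α = 0.01, two-sided)
z_β = 0.915 (for power = 0.82)
d = 0.57

n = ((2.576 + 0.915) / 0.57)²
n = (6.125)²
n ≈ 37.52
Round up to the next whole number: n = 38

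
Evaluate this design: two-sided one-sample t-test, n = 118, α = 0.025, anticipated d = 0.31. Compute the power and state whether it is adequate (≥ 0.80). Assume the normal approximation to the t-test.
Power ≈ 0.87; the study is adequately powered (power ≥ 0.80)

Power calculation (one-sample t-test, normal approximation):
z_β = d · √n - z_{α/2}
z_β = 0.31 · √118 - 2.241
z_β = 0.31 · 10.863 - 2.241
z_β = 1.126

Power = Φ(z_β) = Φ(1.126) ≈ 0.870

Effect size d = 0.31 is small by Cohen's convention (0.2/0.5/0.8).

Threshold: power ≥ 0.80 is conventionally adequate.
Power ≈ 0.87 → the study is adequately powered (power ≥ 0.80).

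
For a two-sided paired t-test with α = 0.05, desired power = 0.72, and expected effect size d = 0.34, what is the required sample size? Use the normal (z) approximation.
n = 56 pairs

Sample size formula (paired t-test, normal approximation):
n = ((z_{α/2} + z_β) / d)²

z_{α/2} = 1.960 (for α = 0.05, two-sided)
z_β = 0.583 (for power = 0.72)
d = 0.34

n = ((1.960 + 0.583) / 0.34)²
n = (7.479)²
n ≈ 55.94
Round up to the next whole number: n = 56 pairs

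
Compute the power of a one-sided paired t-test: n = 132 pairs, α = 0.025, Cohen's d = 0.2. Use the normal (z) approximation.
Power ≈ 0.63

Power calculation (paired t-test, normal approximation):
z_β = d · √n - z_α
z_β = 0.2 · √132 - 1.960
z_β = 0.2 · 11.489 - 1.960
z_β = 0.338

Power = Φ(z_β) = Φ(0.338) ≈ 0.632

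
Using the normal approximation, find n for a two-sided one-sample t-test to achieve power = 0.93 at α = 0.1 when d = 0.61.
n = 27

Sample size formula (one-sample t-test, normal approximation):
n = ((z_{α/2} + z_β) / d)²

z_{α/2} = 1.645 (for α = 0.1, two-sided)
z_β = 1.476 (for power = 0.93)
d = 0.61

n = ((1.645 + 1.476) / 0.61)²
n = (5.116)²
n ≈ 26.17
Round up to the next whole number: n = 27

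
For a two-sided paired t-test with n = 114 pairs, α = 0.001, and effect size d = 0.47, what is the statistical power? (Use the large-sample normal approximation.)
Power ≈ 0.96

Power calculation (paired t-test, normal approximation):
z_β = d · √n - z_{α/2}
z_β = 0.47 · √114 - 3.291
z_β = 0.47 · 10.677 - 3.291
z_β = 1.728

Power = Φ(z_β) = Φ(1.728) ≈ 0.958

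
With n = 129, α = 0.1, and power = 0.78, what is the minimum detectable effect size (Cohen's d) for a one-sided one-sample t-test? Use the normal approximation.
d ≈ 0.18

Minimum detectable effect (one-sample t-test, normal approximation):
d = (z_α + z_β) / √n
d = (1.282 + 0.772) / √129
d = 2.054 / 11.358
d ≈ 0.18

By Cohen's convention (0.2 small / 0.5 medium / 0.8 large): very small effect.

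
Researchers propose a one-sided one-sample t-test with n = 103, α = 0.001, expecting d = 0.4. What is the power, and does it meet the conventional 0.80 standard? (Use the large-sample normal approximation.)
Power ≈ 0.83; the study is adequately powered (power ≥ 0.80)

Power calculation (one-sample t-test, normal approximation):
z_β = d · √n - z_α
z_β = 0.4 · √103 - 3.090
z_β = 0.4 · 10.149 - 3.090
z_β = 0.969

Power = Φ(z_β) = Φ(0.969) ≈ 0.834

Effect size d = 0.4 is small by Cohen's convention (0.2/0.5/0.8).

Threshold: power ≥ 0.80 is conventionally adequate.
Power ≈ 0.83 → the study is adequately powered (power ≥ 0.80).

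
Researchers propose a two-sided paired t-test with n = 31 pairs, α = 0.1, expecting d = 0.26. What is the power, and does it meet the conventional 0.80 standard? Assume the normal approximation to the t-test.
Power ≈ 0.42; the study is underpowered (power < 0.80)

Power calculation (paired t-test, normal approximation):
z_β = d · √n - z_{α/2}
z_β = 0.26 · √31 - 1.645
z_β = 0.26 · 5.568 - 1.645
z_β = -0.197

Power = Φ(z_β) = Φ(-0.197) ≈ 0.422

Effect size d = 0.26 is small by Cohen's convention (0.2/0.5/0.8).

Threshold: power ≥ 0.80 is conventionally adequate.
Power ≈ 0.42 → the study is underpowered (power < 0.80).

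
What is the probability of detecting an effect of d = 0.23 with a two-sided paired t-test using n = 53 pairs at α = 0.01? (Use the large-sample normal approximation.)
Power ≈ 0.18

Power calculation (paired t-test, normal approximation):
z_β = d · √n - z_{α/2}
z_β = 0.23 · √53 - 2.576
z_β = 0.23 · 7.280 - 2.576
z_β = -0.901

Power = Φ(z_β) = Φ(-0.901) ≈ 0.184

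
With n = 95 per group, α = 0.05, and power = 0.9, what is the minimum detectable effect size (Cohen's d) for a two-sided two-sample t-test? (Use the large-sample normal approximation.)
d ≈ 0.47

Minimum detectable effect (two-sample t-test, normal approximation):
d = (z_{α/2} + z_β) / √(n/2)
d = (1.960 + 1.282) / √(95/2)
d = 3.242 / 6.892
d ≈ 0.47

By Cohen's convention (0.2 small / 0.5 medium / 0.8 large): small effect.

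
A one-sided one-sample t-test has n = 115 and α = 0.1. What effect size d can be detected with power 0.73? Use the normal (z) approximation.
d ≈ 0.18

Minimum detectable effect (one-sample t-test, normal approximation):
d = (z_α + z_β) / √n
d = (1.282 + 0.613) / √115
d = 1.894 / 10.724
d ≈ 0.18

By Cohen's convention (0.2 small / 0.5 medium / 0.8 large): very small effect.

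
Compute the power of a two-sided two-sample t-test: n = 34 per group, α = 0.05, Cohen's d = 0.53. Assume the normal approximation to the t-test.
Power ≈ 0.59

Power calculation (two-sample t-test, normal approximation):
z_β = d · √(n/2) - z_{α/2}
z_β = 0.53 · √(34/2) - 1.960
z_β = 0.53 · 4.123 - 1.960
z_β = 0.225

Power = Φ(z_β) = Φ(0.225) ≈ 0.589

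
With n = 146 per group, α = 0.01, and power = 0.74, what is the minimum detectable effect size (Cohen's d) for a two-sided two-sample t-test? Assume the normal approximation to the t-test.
d ≈ 0.38

Minimum detectable effect (two-sample t-test, normal approximation):
d = (z_{α/2} + z_β) / √(n/2)
d = (2.576 + 0.643) / √(146/2)
d = 3.219 / 8.544
d ≈ 0.38

By Cohen's convention (0.2 small / 0.5 medium / 0.8 large): small effect.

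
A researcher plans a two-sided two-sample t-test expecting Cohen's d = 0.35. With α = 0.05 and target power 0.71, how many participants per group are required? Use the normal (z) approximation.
n = 104 per group

Sample size formula (two-sample t-test, normal approximation):
n = 2 · ((z_{α/2} + z_β) / d)²

z_{α/2} = 1.960 (for α = 0.05, two-sided)
z_β = 0.553 (for power = 0.71)
d = 0.35

n = 2 · ((1.960 + 0.553) / 0.35)²
n = 2 · (7.180)²
n ≈ 103.10
Round up to the next whole number: n = 104 per group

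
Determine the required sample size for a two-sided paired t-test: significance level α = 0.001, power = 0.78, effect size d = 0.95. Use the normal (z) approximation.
n = 19 pairs

Sample size formula (paired t-test, normal approximation):
n = ((z_{α/2} + z_β) / d)²

z_{α/2} = 3.291 (for α = 0.001, two-sided)
z_β = 0.772 (for power = 0.78)
d = 0.95

n = ((3.291 + 0.772) / 0.95)²
n = (4.277)²
n ≈ 18.29
Round up to the next whole number: n = 19 pairs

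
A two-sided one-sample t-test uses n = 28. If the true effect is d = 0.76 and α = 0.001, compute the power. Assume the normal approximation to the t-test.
Power ≈ 0.77

Power calculation (one-sample t-test, normal approximation):
z_β = d · √n - z_{α/2}
z_β = 0.76 · √28 - 3.291
z_β = 0.76 · 5.292 - 3.291
z_β = 0.731

Power = Φ(z_β) = Φ(0.731) ≈ 0.768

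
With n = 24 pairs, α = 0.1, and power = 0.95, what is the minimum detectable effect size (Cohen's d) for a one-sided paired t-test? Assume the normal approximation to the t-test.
d ≈ 0.60

Minimum detectable effect (paired t-test, normal approximation):
d = (z_α + z_β) / √n
d = (1.282 + 1.645) / √24
d = 2.926 / 4.899
d ≈ 0.60

By Cohen's convention (0.2 small / 0.5 medium / 0.8 large): medium effect.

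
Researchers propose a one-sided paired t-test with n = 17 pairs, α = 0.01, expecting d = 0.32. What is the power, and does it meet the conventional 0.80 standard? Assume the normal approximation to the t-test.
Power ≈ 0.16; the study is underpowered (power < 0.80)

Power calculation (paired t-test, normal approximation):
z_β = d · √n - z_α
z_β = 0.32 · √17 - 2.326
z_β = 0.32 · 4.123 - 2.326
z_β = -1.007

Power = Φ(z_β) = Φ(-1.007) ≈ 0.157

Effect size d = 0.32 is small by Cohen's convention (0.2/0.5/0.8).

Threshold: power ≥ 0.80 is conventionally adequate.
Power ≈ 0.16 → the study is underpowered (power < 0.80).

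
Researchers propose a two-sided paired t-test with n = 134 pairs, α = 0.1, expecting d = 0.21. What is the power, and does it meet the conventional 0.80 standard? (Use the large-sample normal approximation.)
Power ≈ 0.78; the study is underpowered (power < 0.80)

Power calculation (paired t-test, normal approximation):
z_β = d · √n - z_{α/2}
z_β = 0.21 · √134 - 1.645
z_β = 0.21 · 11.576 - 1.645
z_β = 0.786

Power = Φ(z_β) = Φ(0.786) ≈ 0.784

Effect size d = 0.21 is small by Cohen's convention (0.2/0.5/0.8).

Threshold: power ≥ 0.80 is conventionally adequate.
Power ≈ 0.78 → the study is underpowered (power < 0.80).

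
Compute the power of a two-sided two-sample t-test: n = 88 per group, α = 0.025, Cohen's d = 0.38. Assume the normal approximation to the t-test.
Power ≈ 0.61

Power calculation (two-sample t-test, normal approximation):
z_β = d · √(n/2) - z_{α/2}
z_β = 0.38 · √(88/2) - 2.241
z_β = 0.38 · 6.633 - 2.241
z_β = 0.279

Power = Φ(z_β) = Φ(0.279) ≈ 0.610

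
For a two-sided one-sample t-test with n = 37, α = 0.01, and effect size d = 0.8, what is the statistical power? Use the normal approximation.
Power ≈ 0.99

Power calculation (one-sample t-test, normal approximation):
z_β = d · √n - z_{α/2}
z_β = 0.8 · √37 - 2.576
z_β = 0.8 · 6.083 - 2.576
z_β = 2.290

Power = Φ(z_β) = Φ(2.290) ≈ 0.989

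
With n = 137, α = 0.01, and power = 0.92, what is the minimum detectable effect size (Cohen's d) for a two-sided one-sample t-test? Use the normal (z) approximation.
d ≈ 0.34

Minimum detectable effect (one-sample t-test, normal approximation):
d = (z_{α/2} + z_β) / √n
d = (2.576 + 1.405) / √137
d = 3.981 / 11.705
d ≈ 0.34

By Cohen's convention (0.2 small / 0.5 medium / 0.8 large): small effect.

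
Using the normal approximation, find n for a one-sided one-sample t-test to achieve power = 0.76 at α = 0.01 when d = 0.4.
n = 58

Sample size formula (one-sample t-test, normal approximation):
n = ((z_α + z_β) / d)²

z_α = 2.326 (for α = 0.01, one-sided)
z_β = 0.706 (for power = 0.76)
d = 0.4

n = ((2.326 + 0.706) / 0.4)²
n = (7.580)²
n ≈ 57.46
Round up to the next whole number: n = 58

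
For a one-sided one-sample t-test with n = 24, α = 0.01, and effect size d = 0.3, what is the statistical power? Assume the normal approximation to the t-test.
Power ≈ 0.20

Power calculation (one-sample t-test, normal approximation):
z_β = d · √n - z_α
z_β = 0.3 · √24 - 2.326
z_β = 0.3 · 4.899 - 2.326
z_β = -0.857

Power = Φ(z_β) = Φ(-0.857) ≈ 0.196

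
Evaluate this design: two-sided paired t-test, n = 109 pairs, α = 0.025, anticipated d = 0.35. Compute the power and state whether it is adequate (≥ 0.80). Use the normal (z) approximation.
Power ≈ 0.92; the study is adequately powered (power ≥ 0.80)

Power calculation (paired t-test, normal approximation):
z_β = d · √n - z_{α/2}
z_β = 0.35 · √109 - 2.241
z_β = 0.35 · 10.440 - 2.241
z_β = 1.413

Power = Φ(z_β) = Φ(1.413) ≈ 0.921

Effect size d = 0.35 is small by Cohen's convention (0.2/0.5/0.8).

Threshold: power ≥ 0.80 is conventionally adequate.
Power ≈ 0.92 → the study is adequately powered (power ≥ 0.80).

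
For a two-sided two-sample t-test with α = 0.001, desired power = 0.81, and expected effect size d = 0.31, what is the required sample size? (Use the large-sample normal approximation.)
n = 362 per group

Sample size formula (two-sample t-test, normal approximation):
n = 2 · ((z_{α/2} + z_β) / d)²

z_{α/2} = 3.291 (for α = 0.001, two-sided)
z_β = 0.878 (for power = 0.81)
d = 0.31

n = 2 · ((3.291 + 0.878) / 0.31)²
n = 2 · (13.448)²
n ≈ 361.70
Round up to the next whole number: n = 362 per group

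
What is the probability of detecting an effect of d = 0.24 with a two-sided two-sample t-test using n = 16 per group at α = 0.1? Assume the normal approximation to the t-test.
Power ≈ 0.17

Power calculation (two-sample t-test, normal approximation):
z_β = d · √(n/2) - z_{α/2}
z_β = 0.24 · √(16/2) - 1.645
z_β = 0.24 · 2.828 - 1.645
z_β = -0.966

Power = Φ(z_β) = Φ(-0.966) ≈ 0.167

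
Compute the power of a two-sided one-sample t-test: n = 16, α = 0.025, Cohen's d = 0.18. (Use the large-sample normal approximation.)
Power ≈ 0.06

Power calculation (one-sample t-test, normal approximation):
z_β = d · √n - z_{α/2}
z_β = 0.18 · √16 - 2.241
z_β = 0.18 · 4.000 - 2.241
z_β = -1.521

Power = Φ(z_β) = Φ(-1.521) ≈ 0.064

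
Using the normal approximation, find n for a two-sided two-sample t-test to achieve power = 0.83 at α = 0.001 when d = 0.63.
n = 91 per group

Sample size formula (two-sample t-test, normal approximation):
n = 2 · ((z_{α/2} + z_β) / d)²

z_{α/2} = 3.291 (for α = 0.001, two-sided)
z_β = 0.954 (for power = 0.83)
d = 0.63

n = 2 · ((3.291 + 0.954) / 0.63)²
n = 2 · (6.738)²
n ≈ 90.80
Round up to the next whole number: n = 91 per group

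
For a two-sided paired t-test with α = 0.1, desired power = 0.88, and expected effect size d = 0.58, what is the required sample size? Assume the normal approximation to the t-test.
n = 24 pairs

Sample size formula (paired t-test, normal approximation):
n = ((z_{α/2} + z_β) / d)²

z_{α/2} = 1.645 (for α = 0.1, two-sided)
z_β = 1.175 (for power = 0.88)
d = 0.58

n = ((1.645 + 1.175) / 0.58)²
n = (4.862)²
n ≈ 23.64
Round up to the next whole number: n = 24 pairs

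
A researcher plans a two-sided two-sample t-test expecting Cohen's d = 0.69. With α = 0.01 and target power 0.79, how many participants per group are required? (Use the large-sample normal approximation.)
n = 49 per group

Sample size formula (two-sample t-test, normal approximation):
n = 2 · ((z_{α/2} + z_β) / d)²

z_{α/2} = 2.576 (for α = 0.01, two-sided)
z_β = 0.806 (for power = 0.79)
d = 0.69

n = 2 · ((2.576 + 0.806) / 0.69)²
n = 2 · (4.901)²
n ≈ 48.04
Round up to the next whole number: n = 49 per group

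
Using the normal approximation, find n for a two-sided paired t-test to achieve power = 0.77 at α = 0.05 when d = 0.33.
n = 67 pairs

Sample size formula (paired t-test, normal approximation):
n = ((z_{α/2} + z_β) / d)²

z_{α/2} = 1.960 (for α = 0.05, two-sided)
z_β = 0.739 (for power = 0.77)
d = 0.33

n = ((1.960 + 0.739) / 0.33)²
n = (8.179)²
n ≈ 66.90
Round up to the next whole number: n = 67 pairs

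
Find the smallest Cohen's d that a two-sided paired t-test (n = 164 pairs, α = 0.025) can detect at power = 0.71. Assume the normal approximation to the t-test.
d ≈ 0.22

Minimum detectable effect (paired t-test, normal approximation):
d = (z_{α/2} + z_β) / √n
d = (2.241 + 0.553) / √164
d = 2.795 / 12.806
d ≈ 0.22

By Cohen's convention (0.2 small / 0.5 medium / 0.8 large): small effect.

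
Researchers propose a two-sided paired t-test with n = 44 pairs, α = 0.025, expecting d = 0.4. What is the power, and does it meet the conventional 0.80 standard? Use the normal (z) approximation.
Power ≈ 0.66; the study is underpowered (power < 0.80)

Power calculation (paired t-test, normal approximation):
z_β = d · √n - z_{α/2}
z_β = 0.4 · √44 - 2.241
z_β = 0.4 · 6.633 - 2.241
z_β = 0.412

Power = Φ(z_β) = Φ(0.412) ≈ 0.660

Effect size d = 0.4 is small by Cohen's convention (0.2/0.5/0.8).

Threshold: power ≥ 0.80 is conventionally adequate.
Power ≈ 0.66 → the study is underpowered (power < 0.80).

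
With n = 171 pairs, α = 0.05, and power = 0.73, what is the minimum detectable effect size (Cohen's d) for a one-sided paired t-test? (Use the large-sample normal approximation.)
d ≈ 0.17

Minimum detectable effect (paired t-test, normal approximation):
d = (z_α + z_β) / √n
d = (1.645 + 0.613) / √171
d = 2.258 / 13.077
d ≈ 0.17

By Cohen's convention (0.2 small / 0.5 medium / 0.8 large): very small effect.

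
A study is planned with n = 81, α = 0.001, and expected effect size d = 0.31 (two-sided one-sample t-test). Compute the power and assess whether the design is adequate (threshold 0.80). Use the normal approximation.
Power ≈ 0.31; the study is underpowered (power < 0.80)

Power calculation (one-sample t-test, normal approximation):
z_β = d · √n - z_{α/2}
z_β = 0.31 · √81 - 3.291
z_β = 0.31 · 9.000 - 3.291
z_β = -0.501

Power = Φ(z_β) = Φ(-0.501) ≈ 0.308

Effect size d = 0.31 is small by Cohen's convention (0.2/0.5/0.8).

Threshold: power ≥ 0.80 is conventionally adequate.
Power ≈ 0.31 → the study is underpowered (power < 0.80).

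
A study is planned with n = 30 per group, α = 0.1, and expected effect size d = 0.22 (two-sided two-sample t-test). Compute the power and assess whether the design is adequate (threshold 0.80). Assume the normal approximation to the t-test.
Power ≈ 0.21; the study is underpowered (power < 0.80)

Power calculation (two-sample t-test, normal approximation):
z_β = d · √(n/2) - z_{α/2}
z_β = 0.22 · √(30/2) - 1.645
z_β = 0.22 · 3.873 - 1.645
z_β = -0.793

Power = Φ(z_β) = Φ(-0.793) ≈ 0.214

Effect size d = 0.22 is small by Cohen's convention (0.2/0.5/0.8).

Threshold: power ≥ 0.80 is conventionally adequate.
Power ≈ 0.21 → the study is underpowered (power < 0.80).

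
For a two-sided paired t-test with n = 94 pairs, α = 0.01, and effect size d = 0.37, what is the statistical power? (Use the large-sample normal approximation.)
Power ≈ 0.84

Power calculation (paired t-test, normal approximation):
z_β = d · √n - z_{α/2}
z_β = 0.37 · √94 - 2.576
z_β = 0.37 · 9.695 - 2.576
z_β = 1.011

Power = Φ(z_β) = Φ(1.011) ≈ 0.844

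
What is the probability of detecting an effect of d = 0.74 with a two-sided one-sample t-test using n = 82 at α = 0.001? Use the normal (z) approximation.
Power ≈ 1.00

Power calculation (one-sample t-test, normal approximation):
z_β = d · √n - z_{α/2}
z_β = 0.74 · √82 - 3.291
z_β = 0.74 · 9.055 - 3.291
z_β = 3.410

Power = Φ(z_β) = Φ(3.410) ≈ 1.000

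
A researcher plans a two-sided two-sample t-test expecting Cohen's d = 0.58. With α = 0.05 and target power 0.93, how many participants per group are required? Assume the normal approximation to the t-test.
n = 71 per group

Sample size formula (two-sample t-test, normal approximation):
n = 2 · ((z_{α/2} + z_β) / d)²

z_{α/2} = 1.960 (for α = 0.05, two-sided)
z_β = 1.476 (for power = 0.93)
d = 0.58

n = 2 · ((1.960 + 1.476) / 0.58)²
n = 2 · (5.924)²
n ≈ 70.19
Round up to the next whole number: n = 71 per group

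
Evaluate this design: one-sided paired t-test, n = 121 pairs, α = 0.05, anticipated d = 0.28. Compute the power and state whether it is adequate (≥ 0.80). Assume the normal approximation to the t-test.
Power ≈ 0.92; the study is adequately powered (power ≥ 0.80)

Power calculation (paired t-test, normal approximation):
z_β = d · √n - z_α
z_β = 0.28 · √121 - 1.645
z_β = 0.28 · 11.000 - 1.645
z_β = 1.435

Power = Φ(z_β) = Φ(1.435) ≈ 0.924

Effect size d = 0.28 is small by Cohen's convention (0.2/0.5/0.8).

Threshold: power ≥ 0.80 is conventionally adequate.
Power ≈ 0.92 → the study is adequately powered (power ≥ 0.80).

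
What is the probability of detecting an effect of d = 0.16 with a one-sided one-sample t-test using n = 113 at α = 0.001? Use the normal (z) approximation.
Power ≈ 0.08

Power calculation (one-sample t-test, normal approximation):
z_β = d · √n - z_α
z_β = 0.16 · √113 - 3.090
z_β = 0.16 · 10.630 - 3.090
z_β = -1.389

Power = Φ(z_β) = Φ(-1.389) ≈ 0.082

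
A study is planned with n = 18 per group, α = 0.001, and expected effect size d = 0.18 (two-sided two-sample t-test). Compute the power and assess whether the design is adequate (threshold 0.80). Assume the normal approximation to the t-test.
Power ≈ 0.00; the study is underpowered (power < 0.80)

Power calculation (two-sample t-test, normal approximation):
z_β = d · √(n/2) - z_{α/2}
z_β = 0.18 · √(18/2) - 3.291
z_β = 0.18 · 3.000 - 3.291
z_β = -2.751

Power = Φ(z_β) = Φ(-2.751) ≈ 0.003

Effect size d = 0.18 is very small by Cohen's convention (0.2/0.5/0.8).

Threshold: power ≥ 0.80 is conventionally adequate.
Power ≈ 0.00 → the study is underpowered (power < 0.80).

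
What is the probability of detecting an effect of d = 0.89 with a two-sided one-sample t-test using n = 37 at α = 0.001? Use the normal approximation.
Power ≈ 0.98

Power calculation (one-sample t-test, normal approximation):
z_β = d · √n - z_{α/2}
z_β = 0.89 · √37 - 3.291
z_β = 0.89 · 6.083 - 3.291
z_β = 2.123

Power = Φ(z_β) = Φ(2.123) ≈ 0.983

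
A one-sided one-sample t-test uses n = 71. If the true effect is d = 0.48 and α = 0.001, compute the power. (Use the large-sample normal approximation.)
Power ≈ 0.83

Power calculation (one-sample t-test, normal approximation):
z_β = d · √n - z_α
z_β = 0.48 · √71 - 3.090
z_β = 0.48 · 8.426 - 3.090
z_β = 0.954

Power = Φ(z_β) = Φ(0.954) ≈ 0.830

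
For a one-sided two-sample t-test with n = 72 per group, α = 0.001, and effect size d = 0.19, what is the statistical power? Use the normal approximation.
Power ≈ 0.03

Power calculation (two-sample t-test, normal approximation):
z_β = d · √(n/2) - z_α
z_β = 0.19 · √(72/2) - 3.090
z_β = 0.19 · 6.000 - 3.090
z_β = -1.950

Power = Φ(z_β) = Φ(-1.950) ≈ 0.026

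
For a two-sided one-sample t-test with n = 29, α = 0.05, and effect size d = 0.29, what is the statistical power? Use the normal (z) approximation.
Power ≈ 0.35

Power calculation (one-sample t-test, normal approximation):
z_β = d · √n - z_{α/2}
z_β = 0.29 · √29 - 1.960
z_β = 0.29 · 5.385 - 1.960
z_β = -0.398

Power = Φ(z_β) = Φ(-0.398) ≈ 0.345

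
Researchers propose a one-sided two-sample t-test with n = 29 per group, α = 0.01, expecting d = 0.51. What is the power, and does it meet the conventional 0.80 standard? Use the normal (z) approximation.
Power ≈ 0.35; the study is underpowered (power < 0.80)

Power calculation (two-sample t-test, normal approximation):
z_β = d · √(n/2) - z_α
z_β = 0.51 · √(29/2) - 2.326
z_β = 0.51 · 3.808 - 2.326
z_β = -0.384

Power = Φ(z_β) = Φ(-0.384) ≈ 0.350

Effect size d = 0.51 is medium by Cohen's convention (0.2/0.5/0.8).

Threshold: power ≥ 0.80 is conventionally adequate.
Power ≈ 0.35 → the study is underpowered (power < 0.80).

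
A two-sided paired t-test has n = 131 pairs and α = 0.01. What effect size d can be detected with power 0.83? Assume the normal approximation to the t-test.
d ≈ 0.31

Minimum detectable effect (paired t-test, normal approximation):
d = (z_{α/2} + z_β) / √n
d = (2.576 + 0.954) / √131
d = 3.530 / 11.446
d ≈ 0.31

By Cohen's convention (0.2 small / 0.5 medium / 0.8 large): small effect.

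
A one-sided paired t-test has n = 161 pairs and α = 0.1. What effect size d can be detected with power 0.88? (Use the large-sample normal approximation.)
d ≈ 0.19

Minimum detectable effect (paired t-test, normal approximation):
d = (z_α + z_β) / √n
d = (1.282 + 1.175) / √161
d = 2.457 / 12.689
d ≈ 0.19

By Cohen's convention (0.2 small / 0.5 medium / 0.8 large): very small effect.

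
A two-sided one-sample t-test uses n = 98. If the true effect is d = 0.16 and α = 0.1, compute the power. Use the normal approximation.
Power ≈ 0.48

Power calculation (one-sample t-test, normal approximation):
z_β = d · √n - z_{α/2}
z_β = 0.16 · √98 - 1.645
z_β = 0.16 · 9.899 - 1.645
z_β = -0.061

Power = Φ(z_β) = Φ(-0.061) ≈ 0.476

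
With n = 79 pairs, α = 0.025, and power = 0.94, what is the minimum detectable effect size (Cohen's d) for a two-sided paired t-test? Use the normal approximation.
d ≈ 0.43

Minimum detectable effect (paired t-test, normal approximation):
d = (z_{α/2} + z_β) / √n
d = (2.241 + 1.555) / √79
d = 3.796 / 8.888
d ≈ 0.43

By Cohen's convention (0.2 small / 0.5 medium / 0.8 large): small effect.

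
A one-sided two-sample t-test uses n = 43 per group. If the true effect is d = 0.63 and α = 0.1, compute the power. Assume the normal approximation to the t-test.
Power ≈ 0.95

Power calculation (two-sample t-test, normal approximation):
z_β = d · √(n/2) - z_α
z_β = 0.63 · √(43/2) - 1.282
z_β = 0.63 · 4.637 - 1.282
z_β = 1.640

Power = Φ(z_β) = Φ(1.640) ≈ 0.949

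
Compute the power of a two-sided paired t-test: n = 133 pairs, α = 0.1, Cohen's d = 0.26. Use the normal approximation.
Power ≈ 0.91

Power calculation (paired t-test, normal approximation):
z_β = d · √n - z_{α/2}
z_β = 0.26 · √133 - 1.645
z_β = 0.26 · 11.533 - 1.645
z_β = 1.354

Power = Φ(z_β) = Φ(1.354) ≈ 0.912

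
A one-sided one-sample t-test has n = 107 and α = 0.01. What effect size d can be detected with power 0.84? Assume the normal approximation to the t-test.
d ≈ 0.32

Minimum detectable effect (one-sample t-test, normal approximation):
d = (z_α + z_β) / √n
d = (2.326 + 0.994) / √107
d = 3.321 / 10.344
d ≈ 0.32

By Cohen's convention (0.2 small / 0.5 medium / 0.8 large): small effect.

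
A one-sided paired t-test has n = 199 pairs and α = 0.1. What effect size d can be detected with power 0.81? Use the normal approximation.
d ≈ 0.15

Minimum detectable effect (paired t-test, normal approximation):
d = (z_α + z_β) / √n
d = (1.282 + 0.878) / √199
d = 2.159 / 14.107
d ≈ 0.15

By Cohen's convention (0.2 small / 0.5 medium / 0.8 large): very small effect.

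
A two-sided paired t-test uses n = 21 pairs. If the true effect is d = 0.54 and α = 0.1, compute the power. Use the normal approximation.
Power ≈ 0.80

Power calculation (paired t-test, normal approximation):
z_β = d · √n - z_{α/2}
z_β = 0.54 · √21 - 1.645
z_β = 0.54 · 4.583 - 1.645
z_β = 0.830

Power = Φ(z_β) = Φ(0.830) ≈ 0.797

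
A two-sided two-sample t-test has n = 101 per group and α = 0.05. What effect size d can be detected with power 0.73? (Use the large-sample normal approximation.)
d ≈ 0.36

Minimum detectable effect (two-sample t-test, normal approximation):
d = (z_{α/2} + z_β) / √(n/2)
d = (1.960 + 0.613) / √(101/2)
d = 2.573 / 7.106
d ≈ 0.36

By Cohen's convention (0.2 small / 0.5 medium / 0.8 large): small effect.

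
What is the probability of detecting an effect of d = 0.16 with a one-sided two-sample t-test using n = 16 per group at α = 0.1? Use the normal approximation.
Power ≈ 0.20

Power calculation (two-sample t-test, normal approximation):
z_β = d · √(n/2) - z_α
z_β = 0.16 · √(16/2) - 1.282
z_β = 0.16 · 2.828 - 1.282
z_β = -0.829

Power = Φ(z_β) = Φ(-0.829) ≈ 0.204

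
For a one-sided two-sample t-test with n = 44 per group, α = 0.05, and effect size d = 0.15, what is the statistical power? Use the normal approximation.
Power ≈ 0.17

Power calculation (two-sample t-test, normal approximation):
z_β = d · √(n/2) - z_α
z_β = 0.15 · √(44/2) - 1.645
z_β = 0.15 · 4.690 - 1.645
z_β = -0.941

Power = Φ(z_β) = Φ(-0.941) ≈ 0.173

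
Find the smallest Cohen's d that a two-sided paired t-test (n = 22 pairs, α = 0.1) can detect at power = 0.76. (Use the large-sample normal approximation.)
d ≈ 0.50

Minimum detectable effect (paired t-test, normal approximation):
d = (z_{α/2} + z_β) / √n
d = (1.645 + 0.706) / √22
d = 2.351 / 4.690
d ≈ 0.50

By Cohen's convention (0.2 small / 0.5 medium / 0.8 large): medium effect.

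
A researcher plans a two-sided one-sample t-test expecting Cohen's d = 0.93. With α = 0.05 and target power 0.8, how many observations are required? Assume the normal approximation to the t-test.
n = 10

Sample size formula (one-sample t-test, normal approximation):
n = ((z_{α/2} + z_β) / d)²

z_{α/2} = 1.960 (for α = 0.05, two-sided)
z_β = 0.842 (for power = 0.8)
d = 0.93

n = ((1.960 + 0.842) / 0.93)²
n = (3.013)²
n ≈ 9.08
Round up to the next whole number: n = 10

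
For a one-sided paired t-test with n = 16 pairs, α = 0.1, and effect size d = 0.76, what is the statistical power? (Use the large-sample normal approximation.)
Power ≈ 0.96

Power calculation (paired t-test, normal approximation):
z_β = d · √n - z_α
z_β = 0.76 · √16 - 1.282
z_β = 0.76 · 4.000 - 1.282
z_β = 1.758

Power = Φ(z_β) = Φ(1.758) ≈ 0.961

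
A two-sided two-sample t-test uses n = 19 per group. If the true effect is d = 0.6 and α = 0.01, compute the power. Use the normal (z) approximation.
Power ≈ 0.23

Power calculation (two-sample t-test, normal approximation):
z_β = d · √(n/2) - z_{α/2}
z_β = 0.6 · √(19/2) - 2.576
z_β = 0.6 · 3.082 - 2.576
z_β = -0.727

Power = Φ(z_β) = Φ(-0.727) ≈ 0.234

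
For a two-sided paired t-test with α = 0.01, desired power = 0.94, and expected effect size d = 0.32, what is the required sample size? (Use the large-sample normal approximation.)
n = 167 pairs

Sample size formula (paired t-test, normal approximation):
n = ((z_{α/2} + z_β) / d)²

z_{α/2} = 2.576 (for α = 0.01, two-sided)
z_β = 1.555 (for power = 0.94)
d = 0.32

n = ((2.576 + 1.555) / 0.32)²
n = (12.909)²
n ≈ 166.64
Round up to the next whole number: n = 167 pairs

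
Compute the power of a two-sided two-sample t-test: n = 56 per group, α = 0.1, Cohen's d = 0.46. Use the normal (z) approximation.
Power ≈ 0.79

Power calculation (two-sample t-test, normal approximation):
z_β = d · √(n/2) - z_{α/2}
z_β = 0.46 · √(56/2) - 1.645
z_β = 0.46 · 5.292 - 1.645
z_β = 0.789

Power = Φ(z_β) = Φ(0.789) ≈ 0.785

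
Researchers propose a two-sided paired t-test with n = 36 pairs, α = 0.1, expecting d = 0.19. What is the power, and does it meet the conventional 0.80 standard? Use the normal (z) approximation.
Power ≈ 0.31; the study is underpowered (power < 0.80)

Power calculation (paired t-test, normal approximation):
z_β = d · √n - z_{α/2}
z_β = 0.19 · √36 - 1.645
z_β = 0.19 · 6.000 - 1.645
z_β = -0.505

Power = Φ(z_β) = Φ(-0.505) ≈ 0.307

Effect size d = 0.19 is very small by Cohen's convention (0.2/0.5/0.8).

Threshold: power ≥ 0.80 is conventionally adequate.
Power ≈ 0.31 → the study is underpowered (power < 0.80).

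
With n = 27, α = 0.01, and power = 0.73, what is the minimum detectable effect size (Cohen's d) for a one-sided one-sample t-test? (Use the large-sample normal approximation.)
d ≈ 0.57

Minimum detectable effect (one-sample t-test, normal approximation):
d = (z_α + z_β) / √n
d = (2.326 + 0.613) / √27
d = 2.939 / 5.196
d ≈ 0.57

By Cohen's convention (0.2 small / 0.5 medium / 0.8 large): medium effect.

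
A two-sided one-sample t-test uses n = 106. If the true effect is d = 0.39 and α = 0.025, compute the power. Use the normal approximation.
Power ≈ 0.96

Power calculation (one-sample t-test, normal approximation):
z_β = d · √n - z_{α/2}
z_β = 0.39 · √106 - 2.241
z_β = 0.39 · 10.296 - 2.241
z_β = 1.774

Power = Φ(z_β) = Φ(1.774) ≈ 0.962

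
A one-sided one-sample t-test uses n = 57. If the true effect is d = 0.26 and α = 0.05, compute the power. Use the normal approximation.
Power ≈ 0.62

Power calculation (one-sample t-test, normal approximation):
z_β = d · √n - z_α
z_β = 0.26 · √57 - 1.645
z_β = 0.26 · 7.550 - 1.645
z_β = 0.318

Power = Φ(z_β) = Φ(0.318) ≈ 0.625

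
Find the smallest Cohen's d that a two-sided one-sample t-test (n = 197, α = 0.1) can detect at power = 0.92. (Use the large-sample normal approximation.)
d ≈ 0.22

Minimum detectable effect (one-sample t-test, normal approximation):
d = (z_{α/2} + z_β) / √n
d = (1.645 + 1.405) / √197
d = 3.050 / 14.036
d ≈ 0.22

By Cohen's convention (0.2 small / 0.5 medium / 0.8 large): small effect.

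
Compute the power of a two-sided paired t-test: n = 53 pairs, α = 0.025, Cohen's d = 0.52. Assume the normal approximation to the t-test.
Power ≈ 0.94

Power calculation (paired t-test, normal approximation):
z_β = d · √n - z_{α/2}
z_β = 0.52 · √53 - 2.241
z_β = 0.52 · 7.280 - 2.241
z_β = 1.544

Power = Φ(z_β) = Φ(1.544) ≈ 0.939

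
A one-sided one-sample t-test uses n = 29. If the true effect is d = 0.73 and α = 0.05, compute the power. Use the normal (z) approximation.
Power ≈ 0.99

Power calculation (one-sample t-test, normal approximation):
z_β = d · √n - z_α
z_β = 0.73 · √29 - 1.645
z_β = 0.73 · 5.385 - 1.645
z_β = 2.286

Power = Φ(z_β) = Φ(2.286) ≈ 0.989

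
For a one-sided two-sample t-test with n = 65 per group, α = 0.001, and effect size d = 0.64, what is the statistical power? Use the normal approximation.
Power ≈ 0.71

Power calculation (two-sample t-test, normal approximation):
z_β = d · √(n/2) - z_α
z_β = 0.64 · √(65/2) - 3.090
z_β = 0.64 · 5.701 - 3.090
z_β = 0.558

Power = Φ(z_β) = Φ(0.558) ≈ 0.712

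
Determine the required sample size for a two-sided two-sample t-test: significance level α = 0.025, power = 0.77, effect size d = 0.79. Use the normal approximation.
n = 29 per group

Sample size formula (two-sample t-test, normal approximation):
n = 2 · ((z_{α/2} + z_β) / d)²

z_{α/2} = 2.241 (for α = 0.025, two-sided)
z_β = 0.739 (for power = 0.77)
d = 0.79

n = 2 · ((2.241 + 0.739) / 0.79)²
n = 2 · (3.772)²
n ≈ 28.46
Round up to the next whole number: n = 29 per group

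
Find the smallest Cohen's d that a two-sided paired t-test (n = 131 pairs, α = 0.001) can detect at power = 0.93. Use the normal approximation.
d ≈ 0.42

Minimum detectable effect (paired t-test, normal approximation):
d = (z_{α/2} + z_β) / √n
d = (3.291 + 1.476) / √131
d = 4.766 / 11.446
d ≈ 0.42

By Cohen's convention (0.2 small / 0.5 medium / 0.8 large): small effect.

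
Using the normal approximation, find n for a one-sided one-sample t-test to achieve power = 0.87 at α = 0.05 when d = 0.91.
n = 10

Sample size formula (one-sample t-test, normal approximation):
n = ((z_α + z_β) / d)²

z_α = 1.645 (for α = 0.05, one-sided)
z_β = 1.126 (for power = 0.87)
d = 0.91

n = ((1.645 + 1.126) / 0.91)²
n = (3.045)²
n ≈ 9.27
Round up to the next whole number: n = 10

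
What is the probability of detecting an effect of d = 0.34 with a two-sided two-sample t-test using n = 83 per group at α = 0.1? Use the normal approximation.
Power ≈ 0.71

Power calculation (two-sample t-test, normal approximation):
z_β = d · √(n/2) - z_{α/2}
z_β = 0.34 · √(83/2) - 1.645
z_β = 0.34 · 6.442 - 1.645
z_β = 0.545

Power = Φ(z_β) = Φ(0.545) ≈ 0.707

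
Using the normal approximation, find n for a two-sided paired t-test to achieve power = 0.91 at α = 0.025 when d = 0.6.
n = 36 pairs

Sample size formula (paired t-test, normal approximation):
n = ((z_{α/2} + z_β) / d)²

z_{α/2} = 2.241 (for α = 0.025, two-sided)
z_β = 1.341 (for power = 0.91)
d = 0.6

n = ((2.241 + 1.341) / 0.6)²
n = (5.970)²
n ≈ 35.64
Round up to the next whole number: n = 36 pairs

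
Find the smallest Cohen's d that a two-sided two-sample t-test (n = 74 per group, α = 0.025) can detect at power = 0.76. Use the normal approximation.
d ≈ 0.48

Minimum detectable effect (two-sample t-test, normal approximation):
d = (z_{α/2} + z_β) / √(n/2)
d = (2.241 + 0.706) / √(74/2)
d = 2.948 / 6.083
d ≈ 0.48

By Cohen's convention (0.2 small / 0.5 medium / 0.8 large): small effect.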